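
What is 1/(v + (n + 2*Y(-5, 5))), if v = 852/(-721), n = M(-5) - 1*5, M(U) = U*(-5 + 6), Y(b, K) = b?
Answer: -721/15272 ≈ -0.047211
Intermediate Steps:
M(U) = U (M(U) = U*1 = U)
n = -10 (n = -5 - 1*5 = -5 - 5 = -10)
v = -852/721 (v = 852*(-1/721) = -852/721 ≈ -1.1817)
1/(v + (n + 2*Y(-5, 5))) = 1/(-852/721 + (-10 + 2*(-5))) = 1/(-852/721 + (-10 - 10)) = 1/(-852/721 - 20) = 1/(-15272/721) = -721/15272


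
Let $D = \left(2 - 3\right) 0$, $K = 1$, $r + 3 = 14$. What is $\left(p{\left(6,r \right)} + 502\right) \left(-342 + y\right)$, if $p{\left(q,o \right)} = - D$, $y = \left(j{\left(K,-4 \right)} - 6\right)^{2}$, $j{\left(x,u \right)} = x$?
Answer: $-159134$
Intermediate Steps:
$r = 11$ ($r = -3 + 14 = 11$)
$y = 25$ ($y = \left(1 - 6\right)^{2} = \left(-5\right)^{2} = 25$)
$D = 0$ ($D = \left(-1\right) 0 = 0$)
$p{\left(q,o \right)} = 0$ ($p{\left(q,o \right)} = \left(-1\right) 0 = 0$)
$\left(p{\left(6,r \right)} + 502\right) \left(-342 + y\right) = \left(0 + 502\right) \left(-342 + 25\right) = 502 \left(-317\right) = -159134$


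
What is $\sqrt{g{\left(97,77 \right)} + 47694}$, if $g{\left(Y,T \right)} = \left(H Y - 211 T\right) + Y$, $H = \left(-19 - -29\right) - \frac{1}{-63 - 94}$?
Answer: $\frac{\sqrt{801452815}}{157} \approx 180.32$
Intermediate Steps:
$H = \frac{1571}{157}$ ($H = \left(-19 + 29\right) - \frac{1}{-157} = 10 - - \frac{1}{157} = 10 + \frac{1}{157} = \frac{1571}{157} \approx 10.006$)
$g{\left(Y,T \right)} = - 211 T + \frac{1728 Y}{157}$ ($g{\left(Y,T \right)} = \left(\frac{1571 Y}{157} - 211 T\right) + Y = \left(- 211 T + \frac{1571 Y}{157}\right) + Y = - 211 T + \frac{1728 Y}{157}$)
$\sqrt{g{\left(97,77 \right)} + 47694} = \sqrt{\left(\left(-211\right) 77 + \frac{1728}{157} \cdot 97\right) + 47694} = \sqrt{\left(-16247 + \frac{167616}{157}\right) + 47694} = \sqrt{- \frac{2383163}{157} + 47694} = \sqrt{\frac{5104795}{157}} = \frac{\sqrt{801452815}}{157}$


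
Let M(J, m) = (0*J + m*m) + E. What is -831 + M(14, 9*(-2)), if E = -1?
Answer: -508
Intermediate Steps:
M(J, m) = -1 + m² (M(J, m) = (0*J + m*m) - 1 = (0 + m²) - 1 = m² - 1 = -1 + m²)
-831 + M(14, 9*(-2)) = -831 + (-1 + (9*(-2))²) = -831 + (-1 + (-18)²) = -831 + (-1 + 324) = -831 + 323 = -508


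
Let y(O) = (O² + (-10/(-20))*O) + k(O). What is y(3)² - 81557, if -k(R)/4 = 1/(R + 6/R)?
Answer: -8146291/100 ≈ -81463.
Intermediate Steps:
k(R) = -4/(R + 6/R)
y(O) = O² + O/2 - 4*O/(6 + O²) (y(O) = (O² + (-10/(-20))*O) - 4*O/(6 + O²) = (O² + (-10*(-1/20))*O) - 4*O/(6 + O²) = (O² + O/2) - 4*O/(6 + O²) = O² + O/2 - 4*O/(6 + O²))
y(3)² - 81557 = ((½)*3*(-8 + (1 + 2*3)*(6 + 3²))/(6 + 3²))² - 81557 = ((½)*3*(-8 + (1 + 6)*(6 + 9))/(6 + 9))² - 81557 = ((½)*3*(-8 + 7*15)/15)² - 81557 = ((½)*3*(1/15)*(-8 + 105))² - 81557 = ((½)*3*(1/15)*97)² - 81557 = (97/10)² - 81557 = 9409/100 - 81557 = -8146291/100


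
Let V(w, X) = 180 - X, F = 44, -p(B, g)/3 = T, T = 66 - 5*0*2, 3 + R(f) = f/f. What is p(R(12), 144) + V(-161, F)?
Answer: -62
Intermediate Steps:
R(f) = -2 (R(f) = -3 + f/f = -3 + 1 = -2)
T = 66 (T = 66 + 0*2 = 66 + 0 = 66)
p(B, g) = -198 (p(B, g) = -3*66 = -198)
p(R(12), 144) + V(-161, F) = -198 + (180 - 1*44) = -198 + (180 - 44) = -198 + 136 = -62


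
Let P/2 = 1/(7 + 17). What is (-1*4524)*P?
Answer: -377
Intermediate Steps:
P = 1/12 (P = 2/(7 + 17) = 2/24 = 2*(1/24) = 1/12 ≈ 0.083333)
(-1*4524)*P = -1*4524*(1/12) = -4524*1/12 = -377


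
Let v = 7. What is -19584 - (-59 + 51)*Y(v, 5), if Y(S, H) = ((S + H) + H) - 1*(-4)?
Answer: -19416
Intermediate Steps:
Y(S, H) = 4 + S + 2*H (Y(S, H) = ((H + S) + H) + 4 = (S + 2*H) + 4 = 4 + S + 2*H)
-19584 - (-59 + 51)*Y(v, 5) = -19584 - (-59 + 51)*(4 + 7 + 2*5) = -19584 - (-8)*(4 + 7 + 10) = -19584 - (-8)*21 = -19584 - 1*(-168) = -19584 + 168 = -19416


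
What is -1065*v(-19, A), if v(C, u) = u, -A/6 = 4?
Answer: 25560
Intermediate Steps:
A = -24 (A = -6*4 = -24)
-1065*v(-19, A) = -1065*(-24) = 25560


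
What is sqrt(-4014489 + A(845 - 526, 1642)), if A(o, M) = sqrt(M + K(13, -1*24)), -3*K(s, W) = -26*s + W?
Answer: sqrt(-36130401 + 6*sqrt(3966))/3 ≈ 2003.6*I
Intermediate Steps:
K(s, W) = -W/3 + 26*s/3 (K(s, W) = -(-26*s + W)/3 = -(W - 26*s)/3 = -W/3 + 26*s/3)
A(o, M) = sqrt(362/3 + M) (A(o, M) = sqrt(M + (-(-1)*24/3 + (26/3)*13)) = sqrt(M + (-1/3*(-24) + 338/3)) = sqrt(M + (8 + 338/3)) = sqrt(M + 362/3) = sqrt(362/3 + M))
sqrt(-4014489 + A(845 - 526, 1642)) = sqrt(-4014489 + sqrt(1086 + 9*1642)/3) = sqrt(-4014489 + sqrt(1086 + 14778)/3) = sqrt(-4014489 + sqrt(15864)/3) = sqrt(-4014489 + (2*sqrt(3966))/3) = sqrt(-4014489 + 2*sqrt(3966)/3)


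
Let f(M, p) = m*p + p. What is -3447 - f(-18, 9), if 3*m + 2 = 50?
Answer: -3600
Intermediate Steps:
m = 16 (m = -⅔ + (⅓)*50 = -⅔ + 50/3 = 16)
f(M, p) = 17*p (f(M, p) = 16*p + p = 17*p)
-3447 - f(-18, 9) = -3447 - 17*9 = -3447 - 1*153 = -3447 - 153 = -3600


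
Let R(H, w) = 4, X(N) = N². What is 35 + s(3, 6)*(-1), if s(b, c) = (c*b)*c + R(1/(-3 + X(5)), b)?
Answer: -77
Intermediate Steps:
s(b, c) = 4 + b*c² (s(b, c) = (c*b)*c + 4 = (b*c)*c + 4 = b*c² + 4 = 4 + b*c²)
35 + s(3, 6)*(-1) = 35 + (4 + 3*6²)*(-1) = 35 + (4 + 3*36)*(-1) = 35 + (4 + 108)*(-1) = 35 + 112*(-1) = 35 - 112 = -77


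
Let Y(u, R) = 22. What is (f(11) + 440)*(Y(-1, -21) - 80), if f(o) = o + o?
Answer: -26796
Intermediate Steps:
f(o) = 2*o
(f(11) + 440)*(Y(-1, -21) - 80) = (2*11 + 440)*(22 - 80) = (22 + 440)*(-58) = 462*(-58) = -26796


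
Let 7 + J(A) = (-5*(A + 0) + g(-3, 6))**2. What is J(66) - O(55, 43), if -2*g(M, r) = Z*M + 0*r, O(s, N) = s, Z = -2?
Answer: 110827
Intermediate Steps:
g(M, r) = M (g(M, r) = -(-2*M + 0*r)/2 = -(-2*M + 0)/2 = -(-1)*M = M)
J(A) = -7 + (-3 - 5*A)**2 (J(A) = -7 + (-5*(A + 0) - 3)**2 = -7 + (-5*A - 3)**2 = -7 + (-3 - 5*A)**2)
J(66) - O(55, 43) = (-7 + (3 + 5*66)**2) - 1*55 = (-7 + (3 + 330)**2) - 55 = (-7 + 333**2) - 55 = (-7 + 110889) - 55 = 110882 - 55 = 110827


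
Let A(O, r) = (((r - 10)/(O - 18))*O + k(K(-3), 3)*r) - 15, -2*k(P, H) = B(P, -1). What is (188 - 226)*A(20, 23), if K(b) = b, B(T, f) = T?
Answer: -5681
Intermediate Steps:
k(P, H) = -P/2
A(O, r) = -15 + 3*r/2 + O*(-10 + r)/(-18 + O) (A(O, r) = (((r - 10)/(O - 18))*O + (-½*(-3))*r) - 15 = (((-10 + r)/(-18 + O))*O + 3*r/2) - 15 = (O*(-10 + r)/(-18 + O) + 3*r/2) - 15 = (3*r/2 + O*(-10 + r)/(-18 + O)) - 15 = -15 + 3*r/2 + O*(-10 + r)/(-18 + O))
(188 - 226)*A(20, 23) = (188 - 226)*((540 - 54*23 - 50*20 + 5*20*23)/(2*(-18 + 20))) = -19*(540 - 1242 - 1000 + 2300)/2 = -19*598/2 = -38*299/2 = -5681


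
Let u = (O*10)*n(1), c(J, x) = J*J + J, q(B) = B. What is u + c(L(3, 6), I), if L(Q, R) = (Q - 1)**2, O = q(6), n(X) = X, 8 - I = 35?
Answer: 80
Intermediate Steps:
I = -27 (I = 8 - 1*35 = 8 - 35 = -27)
O = 6
L(Q, R) = (-1 + Q)**2
c(J, x) = J + J**2 (c(J, x) = J**2 + J = J + J**2)
u = 60 (u = (6*10)*1 = 60*1 = 60)
u + c(L(3, 6), I) = 60 + (-1 + 3)**2*(1 + (-1 + 3)**2) = 60 + 2**2*(1 + 2**2) = 60 + 4*(1 + 4) = 60 + 4*5 = 60 + 20 = 80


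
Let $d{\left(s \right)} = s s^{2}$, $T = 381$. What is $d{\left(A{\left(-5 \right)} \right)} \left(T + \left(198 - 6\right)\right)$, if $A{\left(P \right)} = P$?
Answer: $-71625$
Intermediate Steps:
$d{\left(s \right)} = s^{3}$
$d{\left(A{\left(-5 \right)} \right)} \left(T + \left(198 - 6\right)\right) = \left(-5\right)^{3} \left(381 + \left(198 - 6\right)\right) = - 125 \left(381 + 192\right) = \left(-125\right) 573 = -71625$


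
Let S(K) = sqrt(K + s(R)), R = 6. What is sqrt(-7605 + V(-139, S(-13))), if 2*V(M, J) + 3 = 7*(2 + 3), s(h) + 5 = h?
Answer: I*sqrt(7589) ≈ 87.115*I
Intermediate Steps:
s(h) = -5 + h
S(K) = sqrt(1 + K) (S(K) = sqrt(K + (-5 + 6)) = sqrt(K + 1) = sqrt(1 + K))
V(M, J) = 16 (V(M, J) = -3/2 + (7*(2 + 3))/2 = -3/2 + (7*5)/2 = -3/2 + (1/2)*35 = -3/2 + 35/2 = 16)
sqrt(-7605 + V(-139, S(-13))) = sqrt(-7605 + 16) = sqrt(-7589) = I*sqrt(7589)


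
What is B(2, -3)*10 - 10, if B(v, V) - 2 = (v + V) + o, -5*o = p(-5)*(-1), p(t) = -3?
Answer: -6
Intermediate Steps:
o = -⅗ (o = -(-3)*(-1)/5 = -⅕*3 = -⅗ ≈ -0.60000)
B(v, V) = 7/5 + V + v (B(v, V) = 2 + ((v + V) - ⅗) = 2 + ((V + v) - ⅗) = 2 + (-⅗ + V + v) = 7/5 + V + v)
B(2, -3)*10 - 10 = (7/5 - 3 + 2)*10 - 10 = (⅖)*10 - 10 = 4 - 10 = -6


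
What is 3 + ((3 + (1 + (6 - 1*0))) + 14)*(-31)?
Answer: -741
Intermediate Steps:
3 + ((3 + (1 + (6 - 1*0))) + 14)*(-31) = 3 + ((3 + (1 + (6 + 0))) + 14)*(-31) = 3 + ((3 + (1 + 6)) + 14)*(-31) = 3 + ((3 + 7) + 14)*(-31) = 3 + (10 + 14)*(-31) = 3 + 24*(-31) = 3 - 744 = -741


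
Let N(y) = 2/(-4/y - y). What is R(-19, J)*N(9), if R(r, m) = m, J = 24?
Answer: -432/85 ≈ -5.0824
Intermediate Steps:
N(y) = 2/(-y - 4/y)
R(-19, J)*N(9) = 24*(-2*9/(4 + 9²)) = 24*(-2*9/(4 + 81)) = 24*(-2*9/85) = 24*(-2*9*1/85) = 24*(-18/85) = -432/85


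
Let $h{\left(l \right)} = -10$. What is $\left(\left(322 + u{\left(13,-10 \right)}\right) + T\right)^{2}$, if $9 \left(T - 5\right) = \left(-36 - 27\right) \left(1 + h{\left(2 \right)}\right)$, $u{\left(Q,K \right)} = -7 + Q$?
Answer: $156816$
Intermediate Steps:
$T = 68$ ($T = 5 + \frac{\left(-36 - 27\right) \left(1 - 10\right)}{9} = 5 + \frac{\left(-63\right) \left(-9\right)}{9} = 5 + \frac{1}{9} \cdot 567 = 5 + 63 = 68$)
$\left(\left(322 + u{\left(13,-10 \right)}\right) + T\right)^{2} = \left(\left(322 + \left(-7 + 13\right)\right) + 68\right)^{2} = \left(\left(322 + 6\right) + 68\right)^{2} = \left(328 + 68\right)^{2} = 396^{2} = 156816$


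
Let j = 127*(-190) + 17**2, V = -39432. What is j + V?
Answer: -63273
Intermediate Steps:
j = -23841 (j = -24130 + 289 = -23841)
j + V = -23841 - 39432 = -63273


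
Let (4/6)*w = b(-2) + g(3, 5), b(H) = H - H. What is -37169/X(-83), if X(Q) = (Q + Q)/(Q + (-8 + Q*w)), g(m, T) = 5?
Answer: -53040163/332 ≈ -1.5976e+5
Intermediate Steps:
b(H) = 0
w = 15/2 (w = 3*(0 + 5)/2 = (3/2)*5 = 15/2 ≈ 7.5000)
X(Q) = 2*Q/(-8 + 17*Q/2) (X(Q) = (Q + Q)/(Q + (-8 + Q*(15/2))) = (2*Q)/(Q + (-8 + 15*Q/2)) = (2*Q)/(-8 + 17*Q/2) = 2*Q/(-8 + 17*Q/2))
-37169/X(-83) = -37169/(4*(-83)/(-16 + 17*(-83))) = -37169/(4*(-83)/(-16 - 1411)) = -37169/(4*(-83)/(-1427)) = -37169/(4*(-83)*(-1/1427)) = -37169/332/1427 = -37169*1427/332 = -53040163/332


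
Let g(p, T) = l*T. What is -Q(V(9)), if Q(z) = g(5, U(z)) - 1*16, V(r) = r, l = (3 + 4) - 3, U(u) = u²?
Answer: -308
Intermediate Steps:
l = 4 (l = 7 - 3 = 4)
g(p, T) = 4*T
Q(z) = -16 + 4*z² (Q(z) = 4*z² - 1*16 = 4*z² - 16 = -16 + 4*z²)
-Q(V(9)) = -(-16 + 4*9²) = -(-16 + 4*81) = -(-16 + 324) = -1*308 = -308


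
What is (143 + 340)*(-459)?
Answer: -221697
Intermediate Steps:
(143 + 340)*(-459) = 483*(-459) = -221697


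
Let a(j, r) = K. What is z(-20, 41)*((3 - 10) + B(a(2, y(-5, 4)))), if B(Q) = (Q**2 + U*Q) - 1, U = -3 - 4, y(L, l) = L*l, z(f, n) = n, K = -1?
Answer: 0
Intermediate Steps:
U = -7
a(j, r) = -1
B(Q) = -1 + Q**2 - 7*Q (B(Q) = (Q**2 - 7*Q) - 1 = -1 + Q**2 - 7*Q)
z(-20, 41)*((3 - 10) + B(a(2, y(-5, 4)))) = 41*((3 - 10) + (-1 + (-1)**2 - 7*(-1))) = 41*(-7 + (-1 + 1 + 7)) = 41*(-7 + 7) = 41*0 = 0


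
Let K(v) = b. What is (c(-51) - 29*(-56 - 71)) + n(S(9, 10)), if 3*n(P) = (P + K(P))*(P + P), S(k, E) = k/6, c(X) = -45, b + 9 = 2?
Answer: 7265/2 ≈ 3632.5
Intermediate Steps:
b = -7 (b = -9 + 2 = -7)
K(v) = -7
S(k, E) = k/6 (S(k, E) = k*(⅙) = k/6)
n(P) = 2*P*(-7 + P)/3 (n(P) = ((P - 7)*(P + P))/3 = ((-7 + P)*(2*P))/3 = (2*P*(-7 + P))/3 = 2*P*(-7 + P)/3)
(c(-51) - 29*(-56 - 71)) + n(S(9, 10)) = (-45 - 29*(-56 - 71)) + 2*((⅙)*9)*(-7 + (⅙)*9)/3 = (-45 - 29*(-127)) + (⅔)*(3/2)*(-7 + 3/2) = (-45 + 3683) + (⅔)*(3/2)*(-11/2) = 3638 - 11/2 = 7265/2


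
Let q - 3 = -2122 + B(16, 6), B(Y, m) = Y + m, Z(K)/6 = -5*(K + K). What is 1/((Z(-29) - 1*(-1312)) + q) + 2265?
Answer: 2163076/955 ≈ 2265.0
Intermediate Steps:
Z(K) = -60*K (Z(K) = 6*(-5*(K + K)) = 6*(-10*K) = -60*K)
q = -2097 (q = 3 + (-2122 + (16 + 6)) = 3 + (-2122 + 22) = 3 - 2100 = -2097)
1/((Z(-29) - 1*(-1312)) + q) + 2265 = 1/((-60*(-29) - 1*(-1312)) - 2097) + 2265 = 1/((1740 + 1312) - 2097) + 2265 = 1/(3052 - 2097) + 2265 = 1/955 + 2265 = 2163076/955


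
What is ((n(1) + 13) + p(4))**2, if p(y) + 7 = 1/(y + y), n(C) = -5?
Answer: 81/64 ≈ 1.2656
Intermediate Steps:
p(y) = -7 + 1/(2*y) (p(y) = -7 + 1/(y + y) = -7 + 1/(2*y))
((n(1) + 13) + p(4))**2 = ((-5 + 13) + (-7 + (1/2)/4))**2 = (8 + (-7 + (1/2)*(1/4)))**2 = (8 + (-7 + 1/8))**2 = (8 - 55/8)**2 = (9/8)**2 = 81/64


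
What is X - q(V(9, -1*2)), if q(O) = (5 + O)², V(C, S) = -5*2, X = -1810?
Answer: -1835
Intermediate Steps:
V(C, S) = -10
X - q(V(9, -1*2)) = -1810 - (5 - 10)² = -1810 - 1*(-5)² = -1810 - 1*25 = -1810 - 25 = -1835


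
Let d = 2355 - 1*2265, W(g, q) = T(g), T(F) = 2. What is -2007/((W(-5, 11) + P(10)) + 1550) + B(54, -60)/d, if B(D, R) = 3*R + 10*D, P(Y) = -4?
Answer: 465/172 ≈ 2.7035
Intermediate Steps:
W(g, q) = 2
d = 90 (d = 2355 - 2265 = 90)
-2007/((W(-5, 11) + P(10)) + 1550) + B(54, -60)/d = -2007/((2 - 4) + 1550) + (3*(-60) + 10*54)/90 = -2007/(-2 + 1550) + (-180 + 540)*(1/90) = -2007/1548 + 360*(1/90) = -2007*1/1548 + 4 = -223/172 + 4 = 465/172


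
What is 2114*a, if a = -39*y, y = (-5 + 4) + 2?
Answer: -82446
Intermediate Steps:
y = 1 (y = -1 + 2 = 1)
a = -39 (a = -39*1 = -39)
2114*a = 2114*(-39) = -82446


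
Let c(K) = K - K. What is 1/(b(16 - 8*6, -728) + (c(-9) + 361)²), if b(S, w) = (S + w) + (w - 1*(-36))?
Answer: 1/128869 ≈ 7.7598e-6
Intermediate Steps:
c(K) = 0
b(S, w) = 36 + S + 2*w (b(S, w) = (S + w) + (w + 36) = (S + w) + (36 + w) = 36 + S + 2*w)
1/(b(16 - 8*6, -728) + (c(-9) + 361)²) = 1/((36 + (16 - 8*6) + 2*(-728)) + (0 + 361)²) = 1/((36 + (16 - 48) - 1456) + 361²) = 1/((36 - 32 - 1456) + 130321) = 1/(-1452 + 130321) = 1/128869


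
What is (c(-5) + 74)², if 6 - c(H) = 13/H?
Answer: 170569/25 ≈ 6822.8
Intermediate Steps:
c(H) = 6 - 13/H
(c(-5) + 74)² = ((6 - 13/(-5)) + 74)² = ((6 - 13*(-⅕)) + 74)² = ((6 + 13/5) + 74)² = (43/5 + 74)² = (413/5)² = 170569/25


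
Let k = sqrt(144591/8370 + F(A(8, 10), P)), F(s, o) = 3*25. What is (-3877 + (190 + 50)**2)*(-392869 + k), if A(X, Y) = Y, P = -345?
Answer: -21106101287 + 1733*sqrt(79808570)/30 ≈ -2.1106e+10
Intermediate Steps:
F(s, o) = 75
k = sqrt(79808570)/930 (k = sqrt(144591/8370 + 75) = sqrt(144591*(1/8370) + 75) = sqrt(48197/2790 + 75) = sqrt(257447/2790) = sqrt(79808570)/930 ≈ 9.6060)
(-3877 + (190 + 50)**2)*(-392869 + k) = (-3877 + (190 + 50)**2)*(-392869 + sqrt(79808570)/930) = (-3877 + 240**2)*(-392869 + sqrt(79808570)/930) = (-3877 + 57600)*(-392869 + sqrt(79808570)/930) = 53723*(-392869 + sqrt(79808570)/930) = -21106101287 + 1733*sqrt(79808570)/30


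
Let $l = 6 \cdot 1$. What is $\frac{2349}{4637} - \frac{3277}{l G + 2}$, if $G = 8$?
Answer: $- \frac{15077999}{231850} \approx -65.033$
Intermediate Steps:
$l = 6$
$\frac{2349}{4637} - \frac{3277}{l G + 2} = \frac{2349}{4637} - \frac{3277}{6 \cdot 8 + 2} = 2349 \cdot \frac{1}{4637} - \frac{3277}{48 + 2} = \frac{2349}{4637} - \frac{3277}{50} = - \frac{15077999}{231850}$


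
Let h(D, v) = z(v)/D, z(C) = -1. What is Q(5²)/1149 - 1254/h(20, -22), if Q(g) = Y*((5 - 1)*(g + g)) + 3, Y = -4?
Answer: 28816123/1149 ≈ 25079.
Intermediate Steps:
Q(g) = 3 - 32*g (Q(g) = -4*(5 - 1)*(g + g) + 3 = -16*2*g + 3 = -32*g + 3 = 3 - 32*g)
h(D, v) = -1/D
Q(5²)/1149 - 1254/h(20, -22) = (3 - 32*5²)/1149 - 1254/((-1/20)) = (3 - 32*25)*(1/1149) - 1254/((-1*1/20)) = (3 - 800)*(1/1149) - 1254/(-1/20) = -797*1/1149 - 1254*(-20) = -797/1149 + 25080 = 28816123/1149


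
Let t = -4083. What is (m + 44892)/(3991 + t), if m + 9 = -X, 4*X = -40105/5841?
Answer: -1048686517/2149488 ≈ -487.88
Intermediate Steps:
X = -40105/23364 (X = (-40105/5841)/4 = (-40105*1/5841)/4 = (¼)*(-40105/5841) = -40105/23364 ≈ -1.7165)
m = -170171/23364 (m = -9 - 1*(-40105/23364) = -9 + 40105/23364 = -170171/23364 ≈ -7.2835)
(m + 44892)/(3991 + t) = (-170171/23364 + 44892)/(3991 - 4083) = (1048686517/23364)/(-92) = (1048686517/23364)*(-1/92) = -1048686517/2149488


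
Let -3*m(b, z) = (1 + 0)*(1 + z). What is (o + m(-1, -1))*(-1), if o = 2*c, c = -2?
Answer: 4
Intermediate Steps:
m(b, z) = -1/3 - z/3 (m(b, z) = -(1 + 0)*(1 + z)/3 = -(1 + z)/3 = -1/3 - z/3)
o = -4 (o = 2*(-2) = -4)
(o + m(-1, -1))*(-1) = (-4 + (-1/3 - 1/3*(-1)))*(-1) = (-4 + (-1/3 + 1/3))*(-1) = (-4 + 0)*(-1) = -4*(-1) = 4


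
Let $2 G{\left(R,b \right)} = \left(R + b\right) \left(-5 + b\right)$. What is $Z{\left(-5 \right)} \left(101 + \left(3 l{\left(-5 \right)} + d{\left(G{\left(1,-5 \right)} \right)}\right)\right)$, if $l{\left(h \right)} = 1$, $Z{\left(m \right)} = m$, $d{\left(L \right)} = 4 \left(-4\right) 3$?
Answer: $-280$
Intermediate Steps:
$G{\left(R,b \right)} = \frac{\left(-5 + b\right) \left(R + b\right)}{2}$ ($G{\left(R,b \right)} = \frac{\left(R + b\right) \left(-5 + b\right)}{2} = \frac{\left(-5 + b\right) \left(R + b\right)}{2}$)
$d{\left(L \right)} = -48$ ($d{\left(L \right)} = \left(-16\right) 3 = -48$)
$Z{\left(-5 \right)} \left(101 + \left(3 l{\left(-5 \right)} + d{\left(G{\left(1,-5 \right)} \right)}\right)\right) = - 5 \left(101 + \left(3 \cdot 1 - 48\right)\right) = - 5 \left(101 + \left(3 - 48\right)\right) = - 5 \left(101 - 45\right) = \left(-5\right) 56 = -280$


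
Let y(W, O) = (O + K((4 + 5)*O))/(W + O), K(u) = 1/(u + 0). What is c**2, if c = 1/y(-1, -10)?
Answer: 980100/811801 ≈ 1.2073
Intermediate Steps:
K(u) = 1/u
y(W, O) = (O + 1/(9*O))/(O + W) (y(W, O) = (O + 1/((4 + 5)*O))/(W + O) = (O + 1/(9*O))/(O + W))
c = 990/901 (c = 1/((1/9 + (-10)**2)/((-10)*(-10 - 1))) = 1/(-1/10*(1/9 + 100)/(-11)) = 1/(-1/10*(-1/11)*901/9) = 1/(901/990) = 990/901 ≈ 1.0988)
c**2 = (990/901)**2 = 980100/811801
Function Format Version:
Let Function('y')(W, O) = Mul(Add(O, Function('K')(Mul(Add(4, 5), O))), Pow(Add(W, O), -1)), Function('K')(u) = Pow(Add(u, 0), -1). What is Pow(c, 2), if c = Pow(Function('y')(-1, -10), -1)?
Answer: Rational(980100, 811801) ≈ 1.2073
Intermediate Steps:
Function('K')(u) = Pow(u, -1)
Function('y')(W, O) = Mul(Pow(Add(O, W), -1), Add(O, Mul(Rational(1, 9), Pow(O, -1)))) (Function('y')(W, O) = Mul(Add(O, Pow(Mul(Add(4, 5), O), -1)), Pow(Add(W, O), -1)) = Mul(Add(O, Pow(Mul(9, O), -1)), Pow(Add(O, W), -1)) = Mul(Add(O, Mul(Rational(1, 9), Pow(O, -1))), Pow(Add(O, W), -1)) = Mul(Pow(Add(O, W), -1), Add(O, Mul(Rational(1, 9), Pow(O, -1)))))
c = Rational(990, 901) (c = Pow(Mul(Pow(-10, -1), Pow(Add(-10, -1), -1), Add(Rational(1, 9), Pow(-10, 2))), -1) = Pow(Mul(Rational(-1, 10), Pow(-11, -1), Add(Rational(1, 9), 100)), -1) = Pow(Mul(Rational(-1, 10), Rational(-1, 11), Rational(901, 9)), -1) = Pow(Rational(901, 990), -1) = Rational(990, 901) ≈ 1.0988)
Pow(c, 2) = Pow(Rational(990, 901), 2) = Rational(980100, 811801)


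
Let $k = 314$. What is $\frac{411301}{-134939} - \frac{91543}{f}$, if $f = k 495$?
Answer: $- \frac{76281235307}{20973568770} \approx -3.637$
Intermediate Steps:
$f = 155430$ ($f = 314 \cdot 495 = 155430$)
$\frac{411301}{-134939} - \frac{91543}{f} = \frac{411301}{-134939} - \frac{91543}{155430} = 411301 \left(- \frac{1}{134939}\right) - \frac{91543}{155430} = - \frac{411301}{134939} - \frac{91543}{155430} = - \frac{76281235307}{20973568770}$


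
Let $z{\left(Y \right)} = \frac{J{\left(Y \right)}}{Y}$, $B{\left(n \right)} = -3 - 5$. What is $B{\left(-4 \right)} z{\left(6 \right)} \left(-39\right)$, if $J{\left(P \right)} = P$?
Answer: $312$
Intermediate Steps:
$B{\left(n \right)} = -8$
$z{\left(Y \right)} = 1$ ($z{\left(Y \right)} = \frac{Y}{Y} = 1$)
$B{\left(-4 \right)} z{\left(6 \right)} \left(-39\right) = \left(-8\right) 1 \left(-39\right) = \left(-8\right) \left(-39\right) = 312$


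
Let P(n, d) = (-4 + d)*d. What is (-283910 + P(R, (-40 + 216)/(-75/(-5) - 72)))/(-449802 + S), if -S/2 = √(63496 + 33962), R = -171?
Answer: 11524333136327/18259510805823 - 461176243*√97458/164335597252407 ≈ 0.63027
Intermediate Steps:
P(n, d) = d*(-4 + d)
S = -2*√97458 (S = -2*√(63496 + 33962) = -2*√97458 ≈ -624.37)
(-283910 + P(R, (-40 + 216)/(-75/(-5) - 72)))/(-449802 + S) = (-283910 + ((-40 + 216)/(-75/(-5) - 72))*(-4 + (-40 + 216)/(-75/(-5) - 72)))/(-449802 - 2*√97458) = (-283910 + (176/(-75*(-⅕) - 72))*(-4 + 176/(-75*(-⅕) - 72)))/(-449802 - 2*√97458) = (-283910 + (176/(15 - 72))*(-4 + 176/(15 - 72)))/(-449802 - 2*√97458) = (-283910 + (176/(-57))*(-4 + 176/(-57)))/(-449802 - 2*√97458) = (-283910 + (176*(-1/57))*(-4 + 176*(-1/57)))/(-449802 - 2*√97458) = (-283910 - 176*(-4 - 176/57)/57)/(-449802 - 2*√97458) = (-283910 - 176/57*(-404/57))/(-449802 - 2*√97458) = (-283910 + 71104/3249)/(-449802 - 2*√97458) = -922352486/(3249*(-449802 - 2*√97458))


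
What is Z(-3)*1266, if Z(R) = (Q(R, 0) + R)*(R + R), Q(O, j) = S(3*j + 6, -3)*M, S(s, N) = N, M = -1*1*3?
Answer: -45576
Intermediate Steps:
M = -3 (M = -1*3 = -3)
Q(O, j) = 9 (Q(O, j) = -3*(-3) = 9)
Z(R) = 2*R*(9 + R) (Z(R) = (9 + R)*(R + R) = (9 + R)*(2*R) = 2*R*(9 + R))
Z(-3)*1266 = (2*(-3)*(9 - 3))*1266 = (2*(-3)*6)*1266 = -36*1266 = -45576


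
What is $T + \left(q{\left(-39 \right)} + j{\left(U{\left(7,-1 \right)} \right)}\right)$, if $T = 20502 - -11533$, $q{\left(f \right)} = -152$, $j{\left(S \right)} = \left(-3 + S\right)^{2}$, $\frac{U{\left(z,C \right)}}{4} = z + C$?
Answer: $32324$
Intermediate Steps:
$U{\left(z,C \right)} = 4 C + 4 z$ ($U{\left(z,C \right)} = 4 \left(z + C\right) = 4 \left(C + z\right) = 4 C + 4 z$)
$T = 32035$ ($T = 20502 + 11533 = 32035$)
$T + \left(q{\left(-39 \right)} + j{\left(U{\left(7,-1 \right)} \right)}\right) = 32035 - \left(152 - \left(-3 + \left(4 \left(-1\right) + 4 \cdot 7\right)\right)^{2}\right) = 32035 - \left(152 - \left(-3 + \left(-4 + 28\right)\right)^{2}\right) = 32035 - \left(152 - \left(-3 + 24\right)^{2}\right) = 32035 - \left(152 - 21^{2}\right) = 32035 + \left(-152 + 441\right) = 32035 + 289 = 32324$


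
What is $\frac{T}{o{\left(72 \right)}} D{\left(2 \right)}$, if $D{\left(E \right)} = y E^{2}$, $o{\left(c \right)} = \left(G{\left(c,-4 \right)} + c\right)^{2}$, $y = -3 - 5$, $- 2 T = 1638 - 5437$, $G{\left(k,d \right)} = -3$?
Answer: $- \frac{60784}{4761} \approx -12.767$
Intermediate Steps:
$T = \frac{3799}{2}$ ($T = - \frac{1638 - 5437}{2} = \left(- \frac{1}{2}\right) \left(-3799\right) = \frac{3799}{2} \approx 1899.5$)
$y = -8$ ($y = -3 - 5 = -8$)
$o{\left(c \right)} = \left(-3 + c\right)^{2}$
$D{\left(E \right)} = - 8 E^{2}$
$\frac{T}{o{\left(72 \right)}} D{\left(2 \right)} = \frac{3799}{2 \left(-3 + 72\right)^{2}} \left(- 8 \cdot 2^{2}\right) = \frac{3799}{2 \cdot 69^{2}} \left(\left(-8\right) 4\right) = \frac{3799}{2 \cdot 4761} \left(-32\right) = \frac{3799}{2} \cdot \frac{1}{4761} \left(-32\right) = \frac{3799}{9522} \left(-32\right) = - \frac{60784}{4761}$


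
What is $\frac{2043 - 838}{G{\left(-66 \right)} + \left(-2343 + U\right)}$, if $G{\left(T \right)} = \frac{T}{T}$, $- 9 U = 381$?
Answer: $- \frac{3615}{7153} \approx -0.50538$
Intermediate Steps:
$U = - \frac{127}{3}$ ($U = \left(- \frac{1}{9}\right) 381 = - \frac{127}{3} \approx -42.333$)
$G{\left(T \right)} = 1$
$\frac{2043 - 838}{G{\left(-66 \right)} + \left(-2343 + U\right)} = \frac{2043 - 838}{1 - \frac{7156}{3}} = \frac{1205}{1 - \frac{7156}{3}} = \frac{1205}{- \frac{7153}{3}} = 1205 \left(- \frac{3}{7153}\right) = - \frac{3615}{7153}$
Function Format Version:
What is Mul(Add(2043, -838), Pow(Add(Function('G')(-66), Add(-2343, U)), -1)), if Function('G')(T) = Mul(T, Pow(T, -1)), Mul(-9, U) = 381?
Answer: Rational(-3615, 7153) ≈ -0.50538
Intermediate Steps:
U = Rational(-127, 3) (U = Mul(Rational(-1, 9), 381) = Rational(-127, 3) ≈ -42.333)
Function('G')(T) = 1
Mul(Add(2043, -838), Pow(Add(Function('G')(-66), Add(-2343, U)), -1)) = Mul(Add(2043, -838), Pow(Add(1, Add(-2343, Rational(-127, 3))), -1)) = Mul(1205, Pow(Add(1, Rational(-7156, 3)), -1)) = Mul(1205, Pow(Rational(-7153, 3), -1)) = Mul(1205, Rational(-3, 7153)) = Rational(-3615, 7153)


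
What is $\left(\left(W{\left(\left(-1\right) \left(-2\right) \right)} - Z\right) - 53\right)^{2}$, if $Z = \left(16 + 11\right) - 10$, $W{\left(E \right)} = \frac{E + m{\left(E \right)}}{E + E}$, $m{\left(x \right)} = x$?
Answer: $4761$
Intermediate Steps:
$W{\left(E \right)} = 1$ ($W{\left(E \right)} = \frac{E + E}{E + E} = \frac{2 E}{2 E} = 2 E \frac{1}{2 E} = 1$)
$Z = 17$ ($Z = 27 - 10 = 17$)
$\left(\left(W{\left(\left(-1\right) \left(-2\right) \right)} - Z\right) - 53\right)^{2} = \left(\left(1 - 17\right) - 53\right)^{2} = \left(-16 - 53\right)^{2} = \left(-69\right)^{2} = 4761$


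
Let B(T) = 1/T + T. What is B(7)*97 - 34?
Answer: 4612/7 ≈ 658.86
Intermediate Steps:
B(T) = T + 1/T
B(7)*97 - 34 = (7 + 1/7)*97 - 34 = (7 + ⅐)*97 - 34 = (50/7)*97 - 34 = 4850/7 - 34 = 4612/7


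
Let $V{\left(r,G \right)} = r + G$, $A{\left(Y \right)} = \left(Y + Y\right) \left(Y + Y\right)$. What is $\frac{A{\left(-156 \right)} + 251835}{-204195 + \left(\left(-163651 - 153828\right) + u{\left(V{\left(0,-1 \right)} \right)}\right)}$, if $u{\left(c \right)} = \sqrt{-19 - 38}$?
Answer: $- \frac{182157605646}{272143762333} - \frac{349179 i \sqrt{57}}{272143762333} \approx -0.66934 - 9.6869 \cdot 10^{-6} i$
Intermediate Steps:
$A{\left(Y \right)} = 4 Y^{2}$ ($A{\left(Y \right)} = 2 Y 2 Y = 4 Y^{2}$)
$V{\left(r,G \right)} = G + r$
$u{\left(c \right)} = i \sqrt{57}$ ($u{\left(c \right)} = \sqrt{-57} = i \sqrt{57}$)
$\frac{A{\left(-156 \right)} + 251835}{-204195 + \left(\left(-163651 - 153828\right) + u{\left(V{\left(0,-1 \right)} \right)}\right)} = \frac{4 \left(-156\right)^{2} + 251835}{-204195 + \left(\left(-163651 - 153828\right) + i \sqrt{57}\right)} = \frac{4 \cdot 24336 + 251835}{-204195 - \left(317479 - i \sqrt{57}\right)} = \frac{97344 + 251835}{-521674 + i \sqrt{57}} = \frac{349179}{-521674 + i \sqrt{57}}$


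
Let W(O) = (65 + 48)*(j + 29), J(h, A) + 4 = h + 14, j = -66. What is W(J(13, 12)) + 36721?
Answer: 32540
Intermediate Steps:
J(h, A) = 10 + h (J(h, A) = -4 + (h + 14) = -4 + (14 + h) = 10 + h)
W(O) = -4181 (W(O) = (65 + 48)*(-66 + 29) = 113*(-37) = -4181)
W(J(13, 12)) + 36721 = -4181 + 36721 = 32540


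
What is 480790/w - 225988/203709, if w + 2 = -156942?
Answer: -66704355391/15985452648 ≈ -4.1728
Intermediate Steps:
w = -156944 (w = -2 - 156942 = -156944)
480790/w - 225988/203709 = 480790/(-156944) - 225988/203709 = 480790*(-1/156944) - 225988*1/203709 = -240395/78472 - 225988/203709 = -66704355391/15985452648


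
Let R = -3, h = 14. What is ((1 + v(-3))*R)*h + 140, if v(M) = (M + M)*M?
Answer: -658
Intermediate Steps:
v(M) = 2*M² (v(M) = (2*M)*M = 2*M²)
((1 + v(-3))*R)*h + 140 = ((1 + 2*(-3)²)*(-3))*14 + 140 = ((1 + 2*9)*(-3))*14 + 140 = ((1 + 18)*(-3))*14 + 140 = (19*(-3))*14 + 140 = -57*14 + 140 = -798 + 140 = -658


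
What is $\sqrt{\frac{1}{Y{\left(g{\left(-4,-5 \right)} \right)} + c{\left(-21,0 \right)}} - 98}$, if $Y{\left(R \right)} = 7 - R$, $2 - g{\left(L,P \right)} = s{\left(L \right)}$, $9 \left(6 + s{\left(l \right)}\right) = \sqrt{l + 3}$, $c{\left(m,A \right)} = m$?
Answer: $\frac{\sqrt{-150699001760 - 352845 i}}{39205} \approx 1.1592 \cdot 10^{-5} - 9.9018 i$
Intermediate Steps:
$s{\left(l \right)} = -6 + \frac{\sqrt{3 + l}}{9}$ ($s{\left(l \right)} = -6 + \frac{\sqrt{l + 3}}{9} = -6 + \frac{\sqrt{3 + l}}{9}$)
$g{\left(L,P \right)} = 8 - \frac{\sqrt{3 + L}}{9}$ ($g{\left(L,P \right)} = 2 - \left(-6 + \frac{\sqrt{3 + L}}{9}\right) = 8 - \frac{\sqrt{3 + L}}{9}$)
$\sqrt{\frac{1}{Y{\left(g{\left(-4,-5 \right)} \right)} + c{\left(-21,0 \right)}} - 98} = \sqrt{\frac{1}{\left(7 - \left(8 - \frac{\sqrt{3 - 4}}{9}\right)\right) - 21} - 98} = \sqrt{\frac{1}{\left(7 - \left(8 - \frac{\sqrt{-1}}{9}\right)\right) - 21} - 98} = \sqrt{\frac{1}{\left(7 - \left(8 - \frac{i}{9}\right)\right) - 21} - 98} = \sqrt{\frac{1}{\left(-1 + \frac{i}{9}\right) - 21} - 98} = \sqrt{\frac{1}{-22 + \frac{i}{9}} - 98} = \sqrt{\frac{81 \left(-22 - \frac{i}{9}\right)}{39205} - 98} = \sqrt{-98 + \frac{81 \left(-22 - \frac{i}{9}\right)}{39205}}$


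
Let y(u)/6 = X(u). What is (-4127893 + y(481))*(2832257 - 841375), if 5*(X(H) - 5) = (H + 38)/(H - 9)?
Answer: -4848670455746303/590 ≈ -8.2181e+12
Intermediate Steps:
X(H) = 5 + (38 + H)/(5*(-9 + H)) (X(H) = 5 + ((H + 38)/(H - 9))/5 = 5 + ((38 + H)/(-9 + H))/5 = 5 + (38 + H)/(5*(-9 + H)))
y(u) = 6*(-187 + 26*u)/(5*(-9 + u)) (y(u) = 6*((-187 + 26*u)/(5*(-9 + u))) = 6*(-187 + 26*u)/(5*(-9 + u)))
(-4127893 + y(481))*(2832257 - 841375) = (-4127893 + 6*(-187 + 26*481)/(5*(-9 + 481)))*(2832257 - 841375) = (-4127893 + (6/5)*(-187 + 12506)/472)*1990882 = (-4127893 + (6/5)*(1/472)*12319)*1990882 = (-4127893 + 36957/1180)*1990882 = -4870876783/1180*1990882 = -4848670455746303/590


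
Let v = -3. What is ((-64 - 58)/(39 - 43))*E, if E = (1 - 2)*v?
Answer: 183/2 ≈ 91.500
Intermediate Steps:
E = 3 (E = (1 - 2)*(-3) = -1*(-3) = 3)
((-64 - 58)/(39 - 43))*E = ((-64 - 58)/(39 - 43))*3 = -122/(-4)*3 = -122*(-¼)*3 = (61/2)*3 = 183/2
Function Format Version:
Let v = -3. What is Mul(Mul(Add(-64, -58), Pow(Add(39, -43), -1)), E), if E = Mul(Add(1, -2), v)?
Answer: Rational(183, 2) ≈ 91.500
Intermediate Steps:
E = 3 (E = Mul(Add(1, -2), -3) = Mul(-1, -3) = 3)
Mul(Mul(Add(-64, -58), Pow(Add(39, -43), -1)), E) = Mul(Mul(Add(-64, -58), Pow(Add(39, -43), -1)), 3) = Mul(Mul(-122, Pow(-4, -1)), 3) = Mul(Mul(-122, Rational(-1, 4)), 3) = Mul(Rational(61, 2), 3) = Rational(183, 2)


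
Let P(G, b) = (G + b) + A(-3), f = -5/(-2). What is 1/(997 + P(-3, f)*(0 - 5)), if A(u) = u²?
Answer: 2/1909 ≈ 0.0010477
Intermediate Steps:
f = 5/2 (f = -5*(-½) = 5/2 ≈ 2.5000)
P(G, b) = 9 + G + b (P(G, b) = (G + b) + (-3)² = (G + b) + 9 = 9 + G + b)
1/(997 + P(-3, f)*(0 - 5)) = 1/(997 + (9 - 3 + 5/2)*(0 - 5)) = 1/(997 + (17/2)*(-5)) = 1/(997 - 85/2) = 1/(1909/2) = 2/1909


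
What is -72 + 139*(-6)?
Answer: -906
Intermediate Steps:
-72 + 139*(-6) = -72 - 834 = -906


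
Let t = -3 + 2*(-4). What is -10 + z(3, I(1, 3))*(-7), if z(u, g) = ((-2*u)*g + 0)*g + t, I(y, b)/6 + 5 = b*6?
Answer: 255595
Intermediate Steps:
t = -11 (t = -3 - 8 = -11)
I(y, b) = -30 + 36*b (I(y, b) = -30 + 6*(b*6) = -30 + 6*(6*b) = -30 + 36*b)
z(u, g) = -11 - 2*u*g² (z(u, g) = ((-2*u)*g + 0)*g - 11 = (-2*g*u + 0)*g - 11 = (-2*g*u)*g - 11 = -2*u*g² - 11 = -11 - 2*u*g²)
-10 + z(3, I(1, 3))*(-7) = -10 + (-11 - 2*3*(-30 + 36*3)²)*(-7) = -10 + (-11 - 2*3*(-30 + 108)²)*(-7) = -10 + (-11 - 2*3*78²)*(-7) = -10 + (-11 - 2*3*6084)*(-7) = -10 + (-11 - 36504)*(-7) = -10 - 36515*(-7) = -10 + 255605 = 255595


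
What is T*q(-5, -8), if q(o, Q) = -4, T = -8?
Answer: 32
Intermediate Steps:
T*q(-5, -8) = -8*(-4) = 32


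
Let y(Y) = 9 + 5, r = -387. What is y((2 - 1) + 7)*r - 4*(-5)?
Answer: -5398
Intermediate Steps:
y(Y) = 14
y((2 - 1) + 7)*r - 4*(-5) = 14*(-387) - 4*(-5) = -5418 + 20 = -5398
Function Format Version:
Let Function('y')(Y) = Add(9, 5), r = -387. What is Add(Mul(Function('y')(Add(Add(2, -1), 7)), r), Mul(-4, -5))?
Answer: -5398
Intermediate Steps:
Function('y')(Y) = 14
Add(Mul(Function('y')(Add(Add(2, -1), 7)), r), Mul(-4, -5)) = Add(Mul(14, -387), Mul(-4, -5)) = Add(-5418, 20) = -5398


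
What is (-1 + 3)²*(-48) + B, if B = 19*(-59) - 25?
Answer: -1338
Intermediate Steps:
B = -1146 (B = -1121 - 25 = -1146)
(-1 + 3)²*(-48) + B = (-1 + 3)²*(-48) - 1146 = 2²*(-48) - 1146 = 4*(-48) - 1146 = -192 - 1146 = -1338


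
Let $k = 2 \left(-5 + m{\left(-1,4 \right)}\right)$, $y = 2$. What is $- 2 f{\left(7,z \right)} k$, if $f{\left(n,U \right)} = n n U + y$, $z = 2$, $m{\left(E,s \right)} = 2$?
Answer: $1200$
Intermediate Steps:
$k = -6$ ($k = 2 \left(-5 + 2\right) = 2 \left(-3\right) = -6$)
$f{\left(n,U \right)} = 2 + U n^{2}$ ($f{\left(n,U \right)} = n n U + 2 = n^{2} U + 2 = U n^{2} + 2 = 2 + U n^{2}$)
$- 2 f{\left(7,z \right)} k = - 2 \left(2 + 2 \cdot 7^{2}\right) \left(-6\right) = - 2 \left(2 + 2 \cdot 49\right) \left(-6\right) = - 2 \left(2 + 98\right) \left(-6\right) = \left(-2\right) 100 \left(-6\right) = \left(-200\right) \left(-6\right) = 1200$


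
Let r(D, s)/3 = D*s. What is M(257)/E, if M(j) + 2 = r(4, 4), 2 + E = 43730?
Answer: 23/21864 ≈ 0.0010520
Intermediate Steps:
E = 43728 (E = -2 + 43730 = 43728)
r(D, s) = 3*D*s (r(D, s) = 3*(D*s) = 3*D*s)
M(j) = 46 (M(j) = -2 + 3*4*4 = -2 + 48 = 46)
M(257)/E = 46/43728 = 46*(1/43728) = 23/21864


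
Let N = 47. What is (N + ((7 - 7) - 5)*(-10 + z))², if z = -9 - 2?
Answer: 23104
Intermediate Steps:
z = -11
(N + ((7 - 7) - 5)*(-10 + z))² = (47 + ((7 - 7) - 5)*(-10 - 11))² = (47 + (0 - 5)*(-21))² = (47 - 5*(-21))² = (47 + 105)² = 152² = 23104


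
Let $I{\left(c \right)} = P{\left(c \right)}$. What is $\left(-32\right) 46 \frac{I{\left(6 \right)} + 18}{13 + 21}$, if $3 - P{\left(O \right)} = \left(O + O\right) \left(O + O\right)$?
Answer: $\frac{90528}{17} \approx 5325.2$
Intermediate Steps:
$P{\left(O \right)} = 3 - 4 O^{2}$ ($P{\left(O \right)} = 3 - \left(O + O\right) \left(O + O\right) = 3 - 2 O 2 O = 3 - 4 O^{2}$)
$I{\left(c \right)} = 3 - 4 c^{2}$
$\left(-32\right) 46 \frac{I{\left(6 \right)} + 18}{13 + 21} = \left(-32\right) 46 \frac{\left(3 - 4 \cdot 6^{2}\right) + 18}{13 + 21} = - 1472 \frac{\left(3 - 144\right) + 18}{34} = - 1472 \left(\left(3 - 144\right) + 18\right) \frac{1}{34} = - 1472 \left(-141 + 18\right) \frac{1}{34} = - 1472 \left(\left(-123\right) \frac{1}{34}\right) = \left(-1472\right) \left(- \frac{123}{34}\right) = \frac{90528}{17}$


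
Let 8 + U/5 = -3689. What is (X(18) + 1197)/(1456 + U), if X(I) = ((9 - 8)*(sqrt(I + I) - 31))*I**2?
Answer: 6903/17029 ≈ 0.40537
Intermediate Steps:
U = -18485 (U = -40 + 5*(-3689) = -40 - 18445 = -18485)
X(I) = I**2*(-31 + sqrt(2)*sqrt(I)) (X(I) = (1*(sqrt(2*I) - 31))*I**2 = (1*(sqrt(2)*sqrt(I) - 31))*I**2 = (1*(-31 + sqrt(2)*sqrt(I)))*I**2 = (-31 + sqrt(2)*sqrt(I))*I**2 = I**2*(-31 + sqrt(2)*sqrt(I)))
(X(18) + 1197)/(1456 + U) = ((-31*18**2 + sqrt(2)*18**(5/2)) + 1197)/(1456 - 18485) = ((-31*324 + sqrt(2)*(972*sqrt(2))) + 1197)/(-17029) = ((-10044 + 1944) + 1197)*(-1/17029) = (-8100 + 1197)*(-1/17029) = -6903*(-1/17029) = 6903/17029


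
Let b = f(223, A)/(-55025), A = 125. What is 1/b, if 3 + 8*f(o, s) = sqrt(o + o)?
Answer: -1320600/437 - 440200*sqrt(446)/437 ≈ -24295.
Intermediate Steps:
f(o, s) = -3/8 + sqrt(2)*sqrt(o)/8 (f(o, s) = -3/8 + sqrt(o + o)/8 = -3/8 + sqrt(2*o)/8 = -3/8 + (sqrt(2)*sqrt(o))/8 = -3/8 + sqrt(2)*sqrt(o)/8)
b = 3/440200 - sqrt(446)/440200 (b = (-3/8 + sqrt(2)*sqrt(223)/8)/(-55025) = (-3/8 + sqrt(446)/8)*(-1/55025) = 3/440200 - sqrt(446)/440200 ≈ -4.1160e-5)
1/b = 1/(3/440200 - sqrt(446)/440200)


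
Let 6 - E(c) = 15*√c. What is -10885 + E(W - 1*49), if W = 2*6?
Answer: -10879 - 15*I*√37 ≈ -10879.0 - 91.241*I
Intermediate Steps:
W = 12
E(c) = 6 - 15*√c
-10885 + E(W - 1*49) = -10885 + (6 - 15*√(12 - 1*49)) = -10885 + (6 - 15*√(12 - 49)) = -10885 + (6 - 15*I*√37) = -10879 - 15*I*√37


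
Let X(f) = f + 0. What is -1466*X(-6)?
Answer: 8796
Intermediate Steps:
X(f) = f
-1466*X(-6) = -1466*(-6) = 8796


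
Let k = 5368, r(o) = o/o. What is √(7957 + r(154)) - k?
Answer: -5368 + √7958 ≈ -5278.8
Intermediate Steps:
r(o) = 1
√(7957 + r(154)) - k = √(7957 + 1) - 1*5368 = √7958 - 5368 = -5368 + √7958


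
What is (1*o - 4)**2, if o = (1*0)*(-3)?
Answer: 16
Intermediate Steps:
o = 0 (o = 0*(-3) = 0)
(1*o - 4)**2 = (1*0 - 4)**2 = (0 - 4)**2 = (-4)**2 = 16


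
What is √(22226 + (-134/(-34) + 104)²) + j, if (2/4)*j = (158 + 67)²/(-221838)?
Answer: -16875/36973 + √9790539/17 ≈ 183.60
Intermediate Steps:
j = -16875/36973 (j = 2*((158 + 67)²/(-221838)) = 2*(225²*(-1/221838)) = 2*(50625*(-1/221838)) = 2*(-16875/73946) = -16875/36973 ≈ -0.45641)
√(22226 + (-134/(-34) + 104)²) + j = √(22226 + (-134/(-34) + 104)²) - 16875/36973 = √(22226 + (-134*(-1/34) + 104)²) - 16875/36973 = √(22226 + (67/17 + 104)²) - 16875/36973 = √(22226 + (1835/17)²) - 16875/36973 = √(22226 + 3367225/289) - 16875/36973 = √(9790539/289) - 16875/36973 = √9790539/17 - 16875/36973 = -16875/36973 + √9790539/17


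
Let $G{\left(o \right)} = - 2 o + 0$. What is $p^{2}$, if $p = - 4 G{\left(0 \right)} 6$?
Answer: $0$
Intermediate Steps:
$G{\left(o \right)} = - 2 o$
$p = 0$ ($p = - 4 \left(\left(-2\right) 0\right) 6 = \left(-4\right) 0 \cdot 6 = 0 \cdot 6 = 0$)
$p^{2} = 0^{2} = 0$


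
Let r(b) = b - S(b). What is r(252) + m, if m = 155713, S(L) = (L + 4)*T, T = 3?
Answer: 155197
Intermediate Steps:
S(L) = 12 + 3*L (S(L) = (L + 4)*3 = (4 + L)*3 = 12 + 3*L)
r(b) = -12 - 2*b (r(b) = b - (12 + 3*b) = b + (-12 - 3*b) = -12 - 2*b)
r(252) + m = (-12 - 2*252) + 155713 = (-12 - 504) + 155713 = -516 + 155713 = 155197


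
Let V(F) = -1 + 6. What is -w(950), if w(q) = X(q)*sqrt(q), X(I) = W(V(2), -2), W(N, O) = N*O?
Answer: 50*sqrt(38) ≈ 308.22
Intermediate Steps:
V(F) = 5
X(I) = -10 (X(I) = 5*(-2) = -10)
w(q) = -10*sqrt(q)
-w(950) = -(-10)*sqrt(950) = -(-10)*5*sqrt(38) = -(-50)*sqrt(38) = 50*sqrt(38)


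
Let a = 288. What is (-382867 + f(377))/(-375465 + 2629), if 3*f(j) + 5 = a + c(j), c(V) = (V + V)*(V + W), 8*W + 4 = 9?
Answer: 3454355/4474032 ≈ 0.77209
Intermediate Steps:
W = 5/8 (W = -1/2 + (1/8)*9 = -1/2 + 9/8 = 5/8 ≈ 0.62500)
c(V) = 2*V*(5/8 + V) (c(V) = (V + V)*(V + 5/8) = (2*V)*(5/8 + V) = 2*V*(5/8 + V))
f(j) = 283/3 + j*(5 + 8*j)/12 (f(j) = -5/3 + (288 + j*(5 + 8*j)/4)/3 = -5/3 + (96 + j*(5 + 8*j)/12) = 283/3 + j*(5 + 8*j)/12)
(-382867 + f(377))/(-375465 + 2629) = (-382867 + (283/3 + (1/12)*377*(5 + 8*377)))/(-375465 + 2629) = (-382867 + (283/3 + (1/12)*377*(5 + 3016)))/(-372836) = (-382867 + (283/3 + (1/12)*377*3021))*(-1/372836) = (-382867 + (283/3 + 379639/4))*(-1/372836) = (-382867 + 1140049/12)*(-1/372836) = -3454355/12*(-1/372836) = 3454355/4474032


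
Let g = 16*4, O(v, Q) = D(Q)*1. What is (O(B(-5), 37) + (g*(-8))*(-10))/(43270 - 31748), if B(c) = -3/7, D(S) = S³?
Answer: 55773/11522 ≈ 4.8406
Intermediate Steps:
B(c) = -3/7 (B(c) = -3*⅐ = -3/7)
O(v, Q) = Q³ (O(v, Q) = Q³*1 = Q³)
g = 64
(O(B(-5), 37) + (g*(-8))*(-10))/(43270 - 31748) = (37³ + (64*(-8))*(-10))/(43270 - 31748) = (50653 - 512*(-10))/11522 = (50653 + 5120)*(1/11522) = 55773*(1/11522) = 55773/11522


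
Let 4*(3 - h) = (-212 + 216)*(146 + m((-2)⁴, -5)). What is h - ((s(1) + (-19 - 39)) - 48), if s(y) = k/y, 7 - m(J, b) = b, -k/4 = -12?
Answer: -97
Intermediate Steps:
k = 48 (k = -4*(-12) = 48)
m(J, b) = 7 - b
s(y) = 48/y
h = -155 (h = 3 - (-212 + 216)*(146 + (7 - 1*(-5)))/4 = 3 - (146 + (7 + 5)) = 3 - (146 + 12) = 3 - 158 = -155)
h - ((s(1) + (-19 - 39)) - 48) = -155 - ((48/1 + (-19 - 39)) - 48) = -155 - ((48*1 - 58) - 48) = -155 - ((48 - 58) - 48) = -155 - (-10 - 48) = -155 - 1*(-58) = -155 + 58 = -97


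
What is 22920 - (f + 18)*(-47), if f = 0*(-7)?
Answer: 23766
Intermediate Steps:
f = 0
22920 - (f + 18)*(-47) = 22920 - (0 + 18)*(-47) = 22920 - 18*(-47) = 22920 - 1*(-846) = 22920 + 846 = 23766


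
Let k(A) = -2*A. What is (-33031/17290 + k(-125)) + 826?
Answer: 18571009/17290 ≈ 1074.1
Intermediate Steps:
(-33031/17290 + k(-125)) + 826 = (-33031/17290 - 2*(-125)) + 826 = (-33031*1/17290 + 250) + 826 = (-33031/17290 + 250) + 826 = 4289469/17290 + 826 = 18571009/17290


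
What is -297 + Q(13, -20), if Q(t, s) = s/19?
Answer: -5663/19 ≈ -298.05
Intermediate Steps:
Q(t, s) = s/19 (Q(t, s) = s*(1/19) = s/19)
-297 + Q(13, -20) = -297 + (1/19)*(-20) = -297 - 20/19 = -5663/19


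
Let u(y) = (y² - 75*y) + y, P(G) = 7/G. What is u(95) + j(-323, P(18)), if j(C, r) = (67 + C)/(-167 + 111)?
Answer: 13997/7 ≈ 1999.6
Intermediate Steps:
u(y) = y² - 74*y
j(C, r) = -67/56 - C/56 (j(C, r) = (67 + C)/(-56) = (67 + C)*(-1/56) = -67/56 - C/56)
u(95) + j(-323, P(18)) = 95*(-74 + 95) + (-67/56 - 1/56*(-323)) = 95*21 + (-67/56 + 323/56) = 1995 + 32/7 = 13997/7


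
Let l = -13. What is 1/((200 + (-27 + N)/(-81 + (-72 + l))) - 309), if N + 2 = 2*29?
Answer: -166/18123 ≈ -0.0091596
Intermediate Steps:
N = 56 (N = -2 + 2*29 = -2 + 58 = 56)
1/((200 + (-27 + N)/(-81 + (-72 + l))) - 309) = 1/((200 + (-27 + 56)/(-81 + (-72 - 13))) - 309) = 1/((200 + 29/(-81 - 85)) - 309) = 1/((200 + 29/(-166)) - 309) = 1/((200 + 29*(-1/166)) - 309) = 1/((200 - 29/166) - 309) = 1/(33171/166 - 309) = 1/(-18123/166) = -166/18123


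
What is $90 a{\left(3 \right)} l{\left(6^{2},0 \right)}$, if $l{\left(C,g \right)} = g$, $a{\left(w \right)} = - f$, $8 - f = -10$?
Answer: $0$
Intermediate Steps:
$f = 18$ ($f = 8 - -10 = 8 + 10 = 18$)
$a{\left(w \right)} = -18$ ($a{\left(w \right)} = \left(-1\right) 18 = -18$)
$90 a{\left(3 \right)} l{\left(6^{2},0 \right)} = 90 \left(-18\right) 0 = \left(-1620\right) 0 = 0$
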